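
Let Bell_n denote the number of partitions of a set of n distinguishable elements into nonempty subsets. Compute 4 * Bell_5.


Bell_5 can be computed from the Bell triangle or from Dobinski's identity Bell_n = (1/e) * sum_{k>=0} k^n / k!.
Computing Bell_5 = 52.
Then 4 * 52 = 208.

208


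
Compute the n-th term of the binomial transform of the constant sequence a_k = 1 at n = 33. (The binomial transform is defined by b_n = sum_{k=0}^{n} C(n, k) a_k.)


With a_k = 1 for all k, b_n = sum_{k=0}^{n} C(n, k) = 2^n by the binomial theorem.
For n = 33: 2^33 = 8589934592.

8589934592


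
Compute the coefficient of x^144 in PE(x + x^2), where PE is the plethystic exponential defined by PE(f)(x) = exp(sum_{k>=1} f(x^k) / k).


With f(x) = x + x^2, the exponent is sum_{k>=1} (x^k + x^(2k)) / k = -ln(1 - x) - ln(1 - x^2). Exponentiating:
PE(x + x^2) = 1 / ((1 - x)(1 - x^2)).
This is the generating function for partitions of n into parts of size 1 or 2. The number of 2's can be any j in 0..72, and the rest are 1's, so
[x^144] = floor(144/2) + 1 = 73.

73


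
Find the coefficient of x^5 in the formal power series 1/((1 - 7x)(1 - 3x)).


By partial fractions or Cauchy convolution:
The coefficient equals sum_{k=0}^{5} 7^k * 3^(5-k).
= 29230

29230


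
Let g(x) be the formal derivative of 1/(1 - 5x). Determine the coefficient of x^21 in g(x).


Differentiate termwise: d/dx sum_{k>=0} 5^k x^k = sum_{k>=1} k 5^k x^(k-1) = sum_{j>=0} (j+1) 5^(j+1) x^j.
Equivalently, d/dx [1/(1 - 5x)] = 5/(1 - 5x)^2.
For j = 21: 22 * 5^22 = 22 * 2384185791015625 = 52452087402343750.

52452087402343750


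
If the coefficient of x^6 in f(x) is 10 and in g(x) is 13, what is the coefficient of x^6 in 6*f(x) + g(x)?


Scalar multiplication scales coefficients: 6 * 10 = 60.
Then add the g coefficient: 60 + 13
= 73

73


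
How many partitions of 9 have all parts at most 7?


Using the generating function (1-x)^(-1)(1-x^2)^(-1)...(1-x^7)^(-1),
the coefficient of x^9 counts these restricted partitions.
Result = 28

28


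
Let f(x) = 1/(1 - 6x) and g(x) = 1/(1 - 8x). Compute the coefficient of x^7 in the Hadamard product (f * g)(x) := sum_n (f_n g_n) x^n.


f has coefficients f_k = 6^k and g has coefficients g_k = 8^k, so the Hadamard product has coefficient (f*g)_k = 6^k * 8^k = 48^k.
For k = 7: 48^7 = 587068342272.

587068342272


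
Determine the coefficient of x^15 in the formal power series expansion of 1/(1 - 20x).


The geometric series identity gives 1/(1 - c x) = sum_{k>=0} c^k x^k, so the coefficient of x^k is c^k.
Here c = 20 and k = 15.
Computing: 20^15 = 32768000000000000000

32768000000000000000


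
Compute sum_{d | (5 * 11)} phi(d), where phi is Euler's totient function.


First, 5 * 11 = 55. One classical identity is sum_{d | n} phi(d) = n (each k in [1, n] has a unique gcd with n, and among the k's with gcd(k, n) = n/d there are phi(d) of them). So the sum equals 55. We also verify directly:
Divisors of 55: 1, 5, 11, 55.
phi values: 1, 4, 10, 40.
Sum = 55.

55


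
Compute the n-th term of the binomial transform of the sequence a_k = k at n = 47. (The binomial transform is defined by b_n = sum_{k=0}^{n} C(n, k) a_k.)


With a_k = k, b_n = sum_{k=0}^{n} C(n, k) k. Using k * C(n, k) = n * C(n-1, k-1) gives b_n = n * sum_{k>=1} C(n-1, k-1) = n * 2^(n-1).
For n = 47: 47 * 2^46 = 47 * 70368744177664 = 3307330976350208.

3307330976350208


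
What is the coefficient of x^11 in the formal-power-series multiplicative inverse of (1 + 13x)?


The inverse is 1/(1 + 13x). Apply the geometric identity 1/(1 - y) = sum_{k>=0} y^k with y = -13x:
1/(1 + 13x) = sum_{k>=0} (-13)^k x^k.
So the coefficient of x^11 is (-13)^11 = -1792160394037.

-1792160394037


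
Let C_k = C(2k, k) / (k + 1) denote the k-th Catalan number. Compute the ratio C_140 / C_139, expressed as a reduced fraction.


Using C_k = (2k)! / (k! (k+1)!), the ratio C_{k+1}/C_k simplifies to
C_{k+1}/C_k = [(2k+2)! / ((k+1)! (k+2)!)] * [k! (k+1)! / (2k)!]
 = (2k+2)(2k+1) / ((k+1)(k+2)) = 2(2k+1) / (k+2).
For k = 139: 2(2*139 + 1) / (139 + 2) = 558/141 = 186/47.

186/47


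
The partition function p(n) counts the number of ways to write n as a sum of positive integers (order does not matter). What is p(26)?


Using the generating function prod_{k>=1} 1/(1-x^k), we compute p(26).
By dynamic programming over parts 1 through 26:
p(26) = 2436

2436


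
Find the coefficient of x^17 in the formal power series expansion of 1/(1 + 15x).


Write 1/(1 + c x) = 1/(1 - (-c) x) and apply the geometric-series identity
1/(1 - y) = sum_{k>=0} y^k to get 1/(1 + c x) = sum_{k>=0} (-c)^k x^k.
So the coefficient of x^k is (-c)^k = (-1)^k * c^k.
Here c = 15 and k = 17:
(-15)^17 = -1 * 98526125335693359375 = -98526125335693359375

-98526125335693359375


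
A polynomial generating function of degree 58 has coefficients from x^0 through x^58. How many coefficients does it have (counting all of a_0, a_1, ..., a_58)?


A polynomial of degree 58 takes the form a_0 + a_1 x + ... + a_58 x^58.
The number of coefficients is 58 + 1 = 59.

59


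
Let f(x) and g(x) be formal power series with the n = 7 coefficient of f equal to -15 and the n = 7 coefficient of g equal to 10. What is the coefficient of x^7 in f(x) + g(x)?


Addition of formal power series is termwise.
The coefficient of x^7 in f + g = -15 + 10
= -5

-5


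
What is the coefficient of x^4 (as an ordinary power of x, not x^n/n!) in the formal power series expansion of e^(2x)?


The exponential series is e^y = sum_{k>=0} y^k / k!. Substituting y = 2x gives
e^(2x) = sum_{k>=0} 2^k x^k / k!.
So the coefficient of x^n is a^n/n! with a = 2, n = 4:
2^4 / 4! = 16/24 = 2/3

2/3


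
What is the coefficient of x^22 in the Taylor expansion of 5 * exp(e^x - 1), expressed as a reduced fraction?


exp(e^x - 1) = sum_{k>=0} Bell_k x^k / k!, where Bell_k is the k-th Bell number.
So the coefficient of x^22 is 5 * Bell_22 / 22!.
Computing: Bell_22 = 4506715738447323 and 22! = 1124000727777607680000, giving
5 * 4506715738447323/1124000727777607680000 = 88366975263673/4407845991284736000.

88366975263673/4407845991284736000


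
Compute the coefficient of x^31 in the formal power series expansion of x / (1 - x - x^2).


Let f(x) = sum_{k>=0} a_k x^k. Multiplying f(x) * (1 - x - x^2) = x and matching coefficients gives a_0 = 0, a_1 = 1, and a_k = a_{k-1} + a_{k-2} for k >= 2. These are the Fibonacci numbers F_k.
Iterating from F_0 = 0, F_1 = 1:
F_0=0, F_1=1, F_2=1, F_3=2, F_4=3, F_5=5, F_6=8, F_7=13, F_8=21, F_9=34, ...
F_31 = 1346269.

1346269


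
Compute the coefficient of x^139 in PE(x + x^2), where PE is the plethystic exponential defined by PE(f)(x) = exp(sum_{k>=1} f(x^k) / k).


With f(x) = x + x^2, the exponent is sum_{k>=1} (x^k + x^(2k)) / k = -ln(1 - x) - ln(1 - x^2). Exponentiating:
PE(x + x^2) = 1 / ((1 - x)(1 - x^2)).
This is the generating function for partitions of n into parts of size 1 or 2. The number of 2's can be any j in 0..69, and the rest are 1's, so
[x^139] = floor(139/2) + 1 = 70.

70


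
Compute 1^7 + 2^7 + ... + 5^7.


This power sum has a closed form given by Faulhaber's formula
sum_{k=1}^{m} k^p = (1 / (p + 1)) * sum_{j=0}^{p} C(p + 1, j) B_j m^(p + 1 - j),
but for small m direct computation is fastest:
1 + 128 + 2187 + 16384 + 78125 = 96825.

96825


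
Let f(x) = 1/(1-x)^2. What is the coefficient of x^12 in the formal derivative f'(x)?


Differentiate: d/dx [ 1/(1-x)^r ] = r / (1-x)^(r+1).
Here r = 2, so f'(x) = 2 / (1-x)^3.
The expansion of 1/(1-x)^(r+1) has coefficient of x^n equal to C(n+r, r).
So the coefficient of x^12 in f'(x) is
2 * C(14, 2) = 2 * 91 = 182

182


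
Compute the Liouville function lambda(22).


The Liouville function is lambda(k) = (-1)^Omega(k), where Omega(k) counts the prime factors of k with multiplicity.
Factoring: 22 = 2 * 11, so Omega(22) = 2.
lambda(22) = (-1)^2 = 1.

1


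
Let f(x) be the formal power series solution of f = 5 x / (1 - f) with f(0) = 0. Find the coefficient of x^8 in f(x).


Apply Lagrange inversion: f = 5 x * phi(f) with phi(t) = 1/(1 - t), so
[x^n] f = 5^n * (1/n) [t^(n-1)] phi(t)^n = 5^n * (1/n) [t^(n-1)] (1 - t)^(-n) = 5^n * (1/n) C(2n - 2, n - 1) = 5^n * C_{n-1}.
For n = 8: C_7 = C(14, 7) / 8 = 3432/8 = 429.
With the 5^8 = 390625 factor, the coefficient is 390625 * 429 = 167578125.

167578125


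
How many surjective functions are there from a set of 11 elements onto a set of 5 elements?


By inclusion-exclusion on which target elements are missed, the number of surjections from an n-set onto a k-set is
surj(n, k) = sum_{j=0}^{k} (-1)^j C(k, j) (k - j)^n.
Equivalently surj(n, k) = k! * S(n, k), where S(n, k) is the Stirling number of the second kind.
For n = 11, k = 5:
S(11, 5) = 246730, so
surj = 5! * 246730 = 120 * 246730 = 29607600.

29607600


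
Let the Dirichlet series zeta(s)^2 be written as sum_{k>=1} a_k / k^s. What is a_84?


The Dirichlet convolution of the constant function 1 with itself gives (1 * 1)(k) = sum_{d | k} 1 = d(k), the number of positive divisors of k.
Since zeta(s) = sum_{k>=1} 1/k^s, we have zeta(s)^2 = sum_{k>=1} d(k)/k^s, so a_k = d(k).
For k = 84: the divisors are 1, 2, 3, 4, 6, 7, 12, 14, 21, 28, 42, 84.
Count = 12.

12


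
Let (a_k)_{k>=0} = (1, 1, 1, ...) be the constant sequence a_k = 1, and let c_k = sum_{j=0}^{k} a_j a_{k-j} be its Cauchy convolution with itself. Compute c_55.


Since a_j = 1 for all j >= 0, the convolution sum becomes
c_k = sum_{j=0}^{k} 1 * 1 = 1 * (k + 1).
Equivalently, the generating function of (a_k) is 1/(1 - x) and its square is 1/(1 - x)^2 = sum_{k>=0} 1(k + 1) x^k.
For k = 55: 1 * 56 = 56.

56


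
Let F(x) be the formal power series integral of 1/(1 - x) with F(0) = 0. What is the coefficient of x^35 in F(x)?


1/(1 - x) = sum_{k>=0} x^k. Integrating termwise and using F(0) = 0 gives
F(x) = sum_{k>=0} x^(k+1) / (k+1) = sum_{m>=1} x^m / m = -ln(1 - x).
So the coefficient of x^35 is 1/35 = 1/35.

1/35


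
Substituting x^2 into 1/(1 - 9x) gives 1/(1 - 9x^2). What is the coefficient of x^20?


The coefficient of x^(2m) in 1/(1 - 9x^2) is 9^m.
With n = 20 = 2*10, the coefficient is 9^10 = 3486784401.

3486784401


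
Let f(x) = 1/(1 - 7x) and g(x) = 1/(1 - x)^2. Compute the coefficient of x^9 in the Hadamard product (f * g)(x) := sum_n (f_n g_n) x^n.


f has coefficients f_k = 7^k. For g = 1/(1 - x)^2 the coefficient is g_k = C(k + 1, 1) = k + 1. The Hadamard coefficient is (f * g)_k = 7^k * (k + 1).
For k = 9: 7^9 * 10 = 40353607 * 10 = 403536070.

403536070


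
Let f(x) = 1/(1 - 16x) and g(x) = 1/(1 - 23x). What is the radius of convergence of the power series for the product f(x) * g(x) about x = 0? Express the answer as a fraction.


The radius of 1/(1 - 16x) is 1/16 (nearest singularity at x = 1/16), and the radius of 1/(1 - 23x) is 1/23.
The product f(x)*g(x) = 1/((1 - 16x)(1 - 23x)) has singularities at both 1/16 and 1/23, so its radius of convergence is the distance to the nearest one:
min(1/16, 1/23) = 1/23.

1/23


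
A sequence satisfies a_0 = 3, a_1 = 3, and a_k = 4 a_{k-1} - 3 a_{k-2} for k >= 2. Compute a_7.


The characteristic equation is t^2 - 4 t + 3 = 0, with roots r_1 = 3 and r_2 = 1 (so c_1 = r_1 + r_2, c_2 = -r_1 r_2 as required).
One can use the closed form a_n = A r_1^n + B r_2^n, but direct iteration is more reliable:
a_0 = 3, a_1 = 3, a_2 = 3, a_3 = 3, a_4 = 3, a_5 = 3, a_6 = 3, a_7 = 3.
So a_7 = 3.

3


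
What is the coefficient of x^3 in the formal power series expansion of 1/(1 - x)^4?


The expansion 1/(1 - x)^r = sum_{k>=0} C(k + r - 1, r - 1) x^k follows from the multiset / negative-binomial theorem (or from repeated differentiation of the geometric series).
For r = 4 and k = 3:
C(6, 3) = 720 / (6 * 6) = 20.

20


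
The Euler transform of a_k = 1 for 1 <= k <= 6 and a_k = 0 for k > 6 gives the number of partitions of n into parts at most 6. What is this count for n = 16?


Partitions of 16 into parts at most 6:
Using generating function (1-x)^(-1)(1-x^2)^(-1)...(1-x^6)^(-1),
the coefficient of x^16 = 136

136


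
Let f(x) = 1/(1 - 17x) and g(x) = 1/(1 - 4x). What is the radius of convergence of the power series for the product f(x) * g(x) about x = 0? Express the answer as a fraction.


The radius of 1/(1 - 17x) is 1/17 (nearest singularity at x = 1/17), and the radius of 1/(1 - 4x) is 1/4.
The product f(x)*g(x) = 1/((1 - 17x)(1 - 4x)) has singularities at both 1/17 and 1/4, so its radius of convergence is the distance to the nearest one:
min(1/17, 1/4) = 1/17.

1/17


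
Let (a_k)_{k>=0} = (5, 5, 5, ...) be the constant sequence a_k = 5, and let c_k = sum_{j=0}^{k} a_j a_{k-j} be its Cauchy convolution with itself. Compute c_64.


Since a_j = 5 for all j >= 0, the convolution sum becomes
c_k = sum_{j=0}^{k} 5 * 5 = 25 * (k + 1).
Equivalently, the generating function of (a_k) is 5/(1 - x) and its square is 25/(1 - x)^2 = sum_{k>=0} 25(k + 1) x^k.
For k = 64: 25 * 65 = 1625.

1625


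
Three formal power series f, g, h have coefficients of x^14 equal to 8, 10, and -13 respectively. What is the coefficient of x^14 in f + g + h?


Series addition is componentwise:
8 + 10 + -13
= 5

5


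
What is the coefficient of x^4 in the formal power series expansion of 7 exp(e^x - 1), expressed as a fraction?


exp(e^x - 1) is the exponential generating function for the Bell numbers Bell_k: exp(e^x - 1) = sum_{k>=0} Bell_k x^k / k!.
So the coefficient of x^4 in 7 exp(e^x - 1) is 7 Bell_4 / 4!.
Computing: Bell_4 = 15 and 4! = 24, giving
7 * 15/24 = 35/8.

35/8


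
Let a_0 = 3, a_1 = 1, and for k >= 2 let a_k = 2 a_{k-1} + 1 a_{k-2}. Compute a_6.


Iterating the recurrence forward:
a_0 = 3
a_1 = 1
a_2 = 2*1 + 1*3 = 5
a_3 = 2*5 + 1*1 = 11
a_4 = 2*11 + 1*5 = 27
a_5 = 2*27 + 1*11 = 65
a_6 = 2*65 + 1*27 = 157
So a_6 = 157.

157


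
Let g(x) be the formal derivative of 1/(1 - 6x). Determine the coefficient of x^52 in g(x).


Differentiate termwise: d/dx sum_{k>=0} 6^k x^k = sum_{k>=1} k 6^k x^(k-1) = sum_{j>=0} (j+1) 6^(j+1) x^j.
Equivalently, d/dx [1/(1 - 6x)] = 6/(1 - 6x)^2.
For j = 52: 53 * 6^53 = 53 * 174588755932389037098918153698611839369216 = 9253204064416618966242662146026427486568448.

9253204064416618966242662146026427486568448


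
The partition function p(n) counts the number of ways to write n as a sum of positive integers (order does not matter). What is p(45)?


Using the generating function prod_{k>=1} 1/(1-x^k), we compute p(45).
By dynamic programming over parts 1 through 45:
p(45) = 89134

89134


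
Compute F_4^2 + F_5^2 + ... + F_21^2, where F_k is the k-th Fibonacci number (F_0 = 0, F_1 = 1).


There is a standard identity sum_{k=0}^{N} F_k^2 = F_N * F_{N+1} (proved inductively from the telescoping relation F_k^2 = F_k F_{k+1} - F_{k-1} F_k). Then
sum_{k=4}^{21} F_k^2 = F_21 F_22 - F_3 F_4.
Computing: F_21 = 10946, F_22 = 17711, F_3 = 2, F_4 = 3.
Sum = 10946 * 17711 - 2 * 3 = 193864600.

193864600


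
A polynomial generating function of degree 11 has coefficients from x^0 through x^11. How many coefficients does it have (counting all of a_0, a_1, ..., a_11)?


A polynomial of degree 11 takes the form a_0 + a_1 x + ... + a_11 x^11.
The number of coefficients is 11 + 1 = 12.

12


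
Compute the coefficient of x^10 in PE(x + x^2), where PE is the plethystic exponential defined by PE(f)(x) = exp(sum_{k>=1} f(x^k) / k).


With f(x) = x + x^2, the exponent is sum_{k>=1} (x^k + x^(2k)) / k = -ln(1 - x) - ln(1 - x^2). Exponentiating:
PE(x + x^2) = 1 / ((1 - x)(1 - x^2)).
This is the generating function for partitions of n into parts of size 1 or 2. The number of 2's can be any j in 0..5, and the rest are 1's, so
[x^10] = floor(10/2) + 1 = 6.

6


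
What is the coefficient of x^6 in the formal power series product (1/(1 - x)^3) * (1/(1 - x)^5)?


Combine the factors: (1/(1 - x)^3) * (1/(1 - x)^5) = 1/(1 - x)^8.
Then use 1/(1 - x)^r = sum_{k>=0} C(k + r - 1, r - 1) x^k with r = 8 and k = 6:
C(13, 7) = 1716.

1716


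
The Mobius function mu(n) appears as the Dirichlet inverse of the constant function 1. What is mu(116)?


116 has a squared prime factor, so mu(116) = 0.
Factorization reveals a repeated prime.

0


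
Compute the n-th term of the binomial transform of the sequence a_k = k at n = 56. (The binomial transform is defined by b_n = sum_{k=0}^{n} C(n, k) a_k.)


With a_k = k, b_n = sum_{k=0}^{n} C(n, k) k. Using k * C(n, k) = n * C(n-1, k-1) gives b_n = n * sum_{k>=1} C(n-1, k-1) = n * 2^(n-1).
For n = 56: 56 * 2^55 = 56 * 36028797018963968 = 2017612633061982208.

2017612633061982208


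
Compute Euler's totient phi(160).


phi(n) counts integers in [1, n] coprime to n. Using the multiplicative formula phi(n) = n * prod_{p | n} (1 - 1/p):
160 = 2^5 * 5, so
phi(160) = 160 * (1 - 1/2) * (1 - 1/5) = 64.

64


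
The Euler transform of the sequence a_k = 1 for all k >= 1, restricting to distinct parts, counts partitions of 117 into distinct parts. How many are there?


Partitions of 117 into distinct parts can be computed via generating function.
Product (1+x)(1+x^2)(1+x^3)...
The coefficient of x^117 = 1741521

1741521


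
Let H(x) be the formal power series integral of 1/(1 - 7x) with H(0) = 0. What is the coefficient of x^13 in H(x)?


1/(1 - 7x) = sum_{k>=0} 7^k x^k. Integrating termwise with H(0) = 0:
H(x) = sum_{k>=0} 7^k x^(k+1) / (k+1) = sum_{m>=1} 7^(m-1) x^m / m.
For m = 13: 7^12/13 = 13841287201/13 = 13841287201/13.

13841287201/13


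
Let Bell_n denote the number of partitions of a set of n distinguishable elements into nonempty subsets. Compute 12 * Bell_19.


Bell_19 can be computed from the Bell triangle or from Dobinski's identity Bell_n = (1/e) * sum_{k>=0} k^n / k!.
Computing Bell_19 = 5832742205057.
Then 12 * 5832742205057 = 69992906460684.

69992906460684


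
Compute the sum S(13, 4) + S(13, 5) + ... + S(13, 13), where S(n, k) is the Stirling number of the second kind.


By definition, S(n, k) counts partitions of an n-set into exactly k nonempty blocks.
Computing row n = 13 for k = 4..13:
S(13, k): 2532530, 7508501, 9321312, 5715424, 1899612, 359502, 39325, 2431, 78, 1
Sum = 27378716.

27378716


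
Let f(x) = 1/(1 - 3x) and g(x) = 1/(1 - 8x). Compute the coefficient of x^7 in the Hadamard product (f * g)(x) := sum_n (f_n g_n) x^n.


f has coefficients f_k = 3^k and g has coefficients g_k = 8^k, so the Hadamard product has coefficient (f*g)_k = 3^k * 8^k = 24^k.
For k = 7: 24^7 = 4586471424.

4586471424


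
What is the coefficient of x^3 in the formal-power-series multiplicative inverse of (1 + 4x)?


The inverse is 1/(1 + 4x). Apply the geometric identity 1/(1 - y) = sum_{k>=0} y^k with y = -4x:
1/(1 + 4x) = sum_{k>=0} (-4)^k x^k.
So the coefficient of x^3 is (-4)^3 = -64.

-64


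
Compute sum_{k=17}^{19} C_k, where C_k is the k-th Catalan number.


C_17 through C_19: 129644790, 477638700, 1767263190
Sum = 129644790 + 477638700 + 1767263190
= 2374546680

2374546680


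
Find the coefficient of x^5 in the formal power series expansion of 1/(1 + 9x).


Write 1/(1 + c x) = 1/(1 - (-c) x) and apply the geometric-series identity
1/(1 - y) = sum_{k>=0} y^k to get 1/(1 + c x) = sum_{k>=0} (-c)^k x^k.
So the coefficient of x^k is (-c)^k = (-1)^k * c^k.
Here c = 9 and k = 5:
(-9)^5 = -1 * 59049 = -59049

-59049


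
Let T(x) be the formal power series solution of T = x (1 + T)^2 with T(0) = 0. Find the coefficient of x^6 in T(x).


Apply the Lagrange inversion formula: if T = x * phi(T) with phi(t) = (1 + t)^2, then [x^n] T = (1/n) [t^(n-1)] phi(t)^n = (1/n) [t^(n-1)] (1 + t)^(2n) = (1/n) C(2n, n-1).
Using the identity C(2n, n-1) = C(2n, n) * n / (n+1), the unscaled factor equals C(2n, n) / (n+1) = C_n, the n-th Catalan number.
For n = 6: C_6 = C(12, 6) / 7 = 924/7 = 132 = 132.

132


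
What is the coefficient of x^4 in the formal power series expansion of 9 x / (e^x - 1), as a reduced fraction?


The exponential generating function for Bernoulli numbers is
x / (e^x - 1) = sum_{k>=0} B_k x^k / k!.
So the coefficient of x^4 in 9 x / (e^x - 1) is 9 B_4 / 4!.
Computing: B_4 = -1/30, 4! = 24, giving
9 * -1/30 / 24 = -1/80.

-1/80


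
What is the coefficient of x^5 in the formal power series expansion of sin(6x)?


The Maclaurin series is sin(t) = sum_{k>=0} (-1)^k t^(2k+1) / (2k+1)!, so substituting t = 6x, only odd powers of x are nonzero, with coefficient of x^(2k+1) equal to (-1)^k 6^(2k+1) / (2k+1)!.
Write 5 = 2*2 + 1, giving the coefficient (-1)^2 * 6^5 / 5! = 7776/120 = 324/5.

324/5


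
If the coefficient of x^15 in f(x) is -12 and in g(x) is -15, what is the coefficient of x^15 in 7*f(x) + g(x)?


Scalar multiplication scales coefficients: 7 * -12 = -84.
Then add the g coefficient: -84 + -15
= -99

-99


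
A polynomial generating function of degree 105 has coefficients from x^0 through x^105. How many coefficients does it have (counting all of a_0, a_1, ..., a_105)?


A polynomial of degree 105 takes the form a_0 + a_1 x + ... + a_105 x^105.
The number of coefficients is 105 + 1 = 106.

106


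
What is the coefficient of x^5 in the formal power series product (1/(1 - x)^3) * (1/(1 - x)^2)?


Combine the factors: (1/(1 - x)^3) * (1/(1 - x)^2) = 1/(1 - x)^5.
Then use 1/(1 - x)^r = sum_{k>=0} C(k + r - 1, r - 1) x^k with r = 5 and k = 5:
C(9, 4) = 126.

126


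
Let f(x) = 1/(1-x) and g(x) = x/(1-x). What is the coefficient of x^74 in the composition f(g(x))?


First simplify the composition: f(g(x)) = 1/(1 - x/(1-x)) = (1-x)/((1-x) - x) = (1-x)/(1-2x).
Now extract the coefficient. Write (1-x)/(1-2x) = 1/(1-2x) - x/(1-2x).
The coefficient of x^n in 1/(1-2x) is 2^n, and in x/(1-2x) is 2^(n-1) (for n >= 1).
So the coefficient of x^74 is 2^74 - 2^73 = 18889465931478580854784 - 9444732965739290427392 = 9444732965739290427392.

9444732965739290427392


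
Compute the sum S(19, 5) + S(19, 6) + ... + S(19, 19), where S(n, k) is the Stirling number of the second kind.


By definition, S(n, k) counts partitions of an n-set into exactly k nonempty blocks.
Computing row n = 19 for k = 5..19:
S(19, k): 147589284710, 693081601779, 1492924634839, 1709751003480, 1144614626805, 477297033785, 129413217791, 23466951300, 2892439160, 243577530, 13916778, 527136, 12597, 171, 1
Sum = 5821288827862.

5821288827862


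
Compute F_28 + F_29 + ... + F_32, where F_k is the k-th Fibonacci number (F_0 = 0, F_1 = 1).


Use the identity sum_{k=0}^{N} F_k = F_{N+2} - 1 (which follows from F_{k+2} - F_{k+1} = F_k). Then
sum_{k=28}^{32} F_k = (F_{34} - 1) - (F_{29} - 1) = F_{34} - F_{29}.
Computing: F_{34} = 5702887, F_{29} = 514229, so
Sum = 5702887 - 514229 = 5188658.

5188658


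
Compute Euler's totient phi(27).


phi(n) counts integers in [1, n] coprime to n. Using the multiplicative formula phi(n) = n * prod_{p | n} (1 - 1/p):
27 = 3^3, so
phi(27) = 27 * (1 - 1/3) = 18.

18


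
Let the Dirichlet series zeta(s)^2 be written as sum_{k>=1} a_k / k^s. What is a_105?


The Dirichlet convolution of the constant function 1 with itself gives (1 * 1)(k) = sum_{d | k} 1 = d(k), the number of positive divisors of k.
Since zeta(s) = sum_{k>=1} 1/k^s, we have zeta(s)^2 = sum_{k>=1} d(k)/k^s, so a_k = d(k).
For k = 105: the divisors are 1, 3, 5, 7, 15, 21, 35, 105.
Count = 8.

8


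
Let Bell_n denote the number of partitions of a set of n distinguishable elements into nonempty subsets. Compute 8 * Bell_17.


Bell_17 can be computed from the Bell triangle or from Dobinski's identity Bell_n = (1/e) * sum_{k>=0} k^n / k!.
Computing Bell_17 = 82864869804.
Then 8 * 82864869804 = 662918958432.

662918958432


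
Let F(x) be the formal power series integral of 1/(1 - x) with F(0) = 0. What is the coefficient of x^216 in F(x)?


1/(1 - x) = sum_{k>=0} x^k. Integrating termwise and using F(0) = 0 gives
F(x) = sum_{k>=0} x^(k+1) / (k+1) = sum_{m>=1} x^m / m = -ln(1 - x).
So the coefficient of x^216 is 1/216 = 1/216.

1/216


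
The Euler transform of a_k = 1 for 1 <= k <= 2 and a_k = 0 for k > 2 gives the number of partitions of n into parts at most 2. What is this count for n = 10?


Partitions of 10 into parts at most 2:
Using generating function (1-x)^(-1)(1-x^2)^(-1),
the coefficient of x^10 = 6

6


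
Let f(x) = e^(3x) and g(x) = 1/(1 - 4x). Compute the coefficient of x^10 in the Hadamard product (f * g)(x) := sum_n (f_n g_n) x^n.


Expanding: f_k = 3^k/k! (from e^(3x)) and g_k = 4^k (from 1/(1 - 4x)). So the Hadamard coefficient (f * g)_k = 3^k 4^k / k! = (12)^k / k!.
For k = 10: 12^10/10! = 61917364224/3628800 = 2985984/175.

2985984/175


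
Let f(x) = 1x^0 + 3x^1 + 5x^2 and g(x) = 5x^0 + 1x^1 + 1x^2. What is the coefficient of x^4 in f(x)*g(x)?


Cauchy product at x^4:
5*1
= 5

5


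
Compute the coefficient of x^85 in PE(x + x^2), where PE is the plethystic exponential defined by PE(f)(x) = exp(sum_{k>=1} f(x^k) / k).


With f(x) = x + x^2, the exponent is sum_{k>=1} (x^k + x^(2k)) / k = -ln(1 - x) - ln(1 - x^2). Exponentiating:
PE(x + x^2) = 1 / ((1 - x)(1 - x^2)).
This is the generating function for partitions of n into parts of size 1 or 2. The number of 2's can be any j in 0..42, and the rest are 1's, so
[x^85] = floor(85/2) + 1 = 43.

43


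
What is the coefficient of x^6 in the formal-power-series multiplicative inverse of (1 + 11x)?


The inverse is 1/(1 + 11x). Apply the geometric identity 1/(1 - y) = sum_{k>=0} y^k with y = -11x:
1/(1 + 11x) = sum_{k>=0} (-11)^k x^k.
So the coefficient of x^6 is (-11)^6 = 1771561.

1771561


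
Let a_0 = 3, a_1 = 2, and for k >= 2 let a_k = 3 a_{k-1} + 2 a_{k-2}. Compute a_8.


Iterating the recurrence forward:
a_0 = 3
a_1 = 2
a_2 = 3*2 + 2*3 = 12
a_3 = 3*12 + 2*2 = 40
a_4 = 3*40 + 2*12 = 144
a_5 = 3*144 + 2*40 = 512
a_6 = 3*512 + 2*144 = 1824
a_7 = 3*1824 + 2*512 = 6496
a_8 = 3*6496 + 2*1824 = 23136
So a_8 = 23136.

23136


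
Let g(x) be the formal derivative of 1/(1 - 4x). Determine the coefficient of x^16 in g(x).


Differentiate termwise: d/dx sum_{k>=0} 4^k x^k = sum_{k>=1} k 4^k x^(k-1) = sum_{j>=0} (j+1) 4^(j+1) x^j.
Equivalently, d/dx [1/(1 - 4x)] = 4/(1 - 4x)^2.
For j = 16: 17 * 4^17 = 17 * 17179869184 = 292057776128.

292057776128


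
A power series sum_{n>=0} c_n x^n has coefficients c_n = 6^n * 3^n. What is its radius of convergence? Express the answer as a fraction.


By the root test (Cauchy-Hadamard), the radius is R = 1 / limsup_n |c_n|^(1/n).
Here |c_n|^(1/n) = (6^n * 3^n)^(1/n) = 6 * 3 = 18 for all n.
So R = 1/18 = 1/18.

1/18


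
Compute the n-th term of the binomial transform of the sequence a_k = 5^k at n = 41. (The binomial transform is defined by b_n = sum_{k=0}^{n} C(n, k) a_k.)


With a_k = 5^k, b_n = sum_{k=0}^{n} C(n, k) 5^k = (1 + 5)^n by the binomial theorem.
For n = 41: (1 + 5)^41 = 6^41 = 80204967233062404407033075859456.

80204967233062404407033075859456


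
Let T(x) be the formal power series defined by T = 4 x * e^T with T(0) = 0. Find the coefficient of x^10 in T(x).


Apply the Lagrange inversion formula: if T = 4 x * phi(T) with phi(t) = e^t, then
[x^n] T = 4^n * (1/n) [t^(n-1)] phi(t)^n = 4^n * (1/n) [t^(n-1)] e^(n t) = 4^n * (1/n) * n^(n-1) / (n-1)! = 4^n * n^(n-1) / n!.
When c = 1 this is the Cayley count of rooted labeled trees on n vertices, divided by n!.
For n = 10: 4^10 * 10^9 / 10! = 1048576 * 1000000000/3628800 = 163840000000/567.

163840000000/567


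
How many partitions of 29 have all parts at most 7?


Using the generating function (1-x)^(-1)(1-x^2)^(-1)...(1-x^7)^(-1),
the coefficient of x^29 counts these restricted partitions.
Result = 1579

1579


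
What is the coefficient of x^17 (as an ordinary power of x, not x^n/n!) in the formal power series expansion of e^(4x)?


The exponential series is e^y = sum_{k>=0} y^k / k!. Substituting y = 4x gives
e^(4x) = sum_{k>=0} 4^k x^k / k!.
So the coefficient of x^n is a^n/n! with a = 4, n = 17:
4^17 / 17! = 17179869184/355687428096000 = 524288/10854718875

524288/10854718875


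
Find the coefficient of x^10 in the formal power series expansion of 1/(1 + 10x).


Write 1/(1 + c x) = 1/(1 - (-c) x) and apply the geometric-series identity
1/(1 - y) = sum_{k>=0} y^k to get 1/(1 + c x) = sum_{k>=0} (-c)^k x^k.
So the coefficient of x^k is (-c)^k = (-1)^k * c^k.
Here c = 10 and k = 10:
(-10)^10 = 1 * 10000000000 = 10000000000

10000000000


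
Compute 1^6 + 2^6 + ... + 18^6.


This power sum has a closed form given by Faulhaber's formula
sum_{k=1}^{m} k^p = (1 / (p + 1)) * sum_{j=0}^{p} C(p + 1, j) B_j m^(p + 1 - j),
but for small m direct computation is fastest:
1 + 64 + 729 + 4096 + 15625 + 46656 + 117649 + 262144 + 531441 + 1000000 + 1771561 + 2985984 + 4826809 + 7529536 + 11390625 + 16777216 + 24137569 + 34012224 = 105409929.

105409929


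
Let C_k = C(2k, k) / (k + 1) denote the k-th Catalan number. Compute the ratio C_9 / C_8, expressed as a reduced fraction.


Using C_k = (2k)! / (k! (k+1)!), the ratio C_{k+1}/C_k simplifies to
C_{k+1}/C_k = [(2k+2)! / ((k+1)! (k+2)!)] * [k! (k+1)! / (2k)!]
 = (2k+2)(2k+1) / ((k+1)(k+2)) = 2(2k+1) / (k+2).
For k = 8: 2(2*8 + 1) / (8 + 2) = 34/10 = 17/5.

17/5


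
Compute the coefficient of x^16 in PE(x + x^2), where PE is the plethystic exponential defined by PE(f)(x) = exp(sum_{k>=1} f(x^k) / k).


With f(x) = x + x^2, the exponent is sum_{k>=1} (x^k + x^(2k)) / k = -ln(1 - x) - ln(1 - x^2). Exponentiating:
PE(x + x^2) = 1 / ((1 - x)(1 - x^2)).
This is the generating function for partitions of n into parts of size 1 or 2. The number of 2's can be any j in 0..8, and the rest are 1's, so
[x^16] = floor(16/2) + 1 = 9.

9


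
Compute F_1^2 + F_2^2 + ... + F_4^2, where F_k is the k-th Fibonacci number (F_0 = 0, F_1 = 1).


There is a standard identity sum_{k=0}^{N} F_k^2 = F_N * F_{N+1} (proved inductively from the telescoping relation F_k^2 = F_k F_{k+1} - F_{k-1} F_k). Then
sum_{k=1}^{4} F_k^2 = F_4 F_5 - F_0 F_1.
Computing: F_4 = 3, F_5 = 5, F_0 = 0, F_1 = 1.
Sum = 3 * 5 - 0 * 1 = 15.

15


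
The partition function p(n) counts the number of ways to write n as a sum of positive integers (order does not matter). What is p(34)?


Using the generating function prod_{k>=1} 1/(1-x^k), we compute p(34).
By dynamic programming over parts 1 through 34:
p(34) = 12310

12310


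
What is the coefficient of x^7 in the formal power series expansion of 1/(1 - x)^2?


The expansion 1/(1 - x)^r = sum_{k>=0} C(k + r - 1, r - 1) x^k follows from the multiset / negative-binomial theorem (or from repeated differentiation of the geometric series).
For r = 2 and k = 7:
C(8, 1) = 40320 / (1 * 5040) = 8.

8


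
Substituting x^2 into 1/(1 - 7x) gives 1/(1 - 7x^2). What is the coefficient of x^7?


Since 1/(1 - 7x^2) only has even powers of x,
the coefficient of x^7 (odd) is 0.

0


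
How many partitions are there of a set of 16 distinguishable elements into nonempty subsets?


Bell_16 can be computed from the Bell triangle or from Dobinski's identity Bell_n = (1/e) * sum_{k>=0} k^n / k!.
Computing Bell_16 = 10480142147.

10480142147


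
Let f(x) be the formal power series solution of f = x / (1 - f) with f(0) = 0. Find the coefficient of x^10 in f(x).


Apply Lagrange inversion: f = x * phi(f) with phi(t) = 1/(1 - t), so
[x^n] f = (1/n) [t^(n-1)] phi(t)^n = (1/n) [t^(n-1)] (1 - t)^(-n) = (1/n) C(2n - 2, n - 1) = C_{n-1}.
For n = 10: C_9 = C(18, 9) / 10 = 48620/10 = 4862 = 4862.

4862


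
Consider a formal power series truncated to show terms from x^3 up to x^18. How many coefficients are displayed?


From x^3 to x^18 inclusive, the count is 18 - 3 + 1 = 16.

16


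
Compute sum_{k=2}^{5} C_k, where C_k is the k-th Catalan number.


C_2 through C_5: 2, 5, 14, 42
Sum = 2 + 5 + 14 + 42
= 63

63


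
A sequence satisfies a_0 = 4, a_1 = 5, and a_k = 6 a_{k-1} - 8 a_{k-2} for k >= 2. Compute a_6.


The characteristic equation is t^2 - 6 t + 8 = 0, with roots r_1 = 4 and r_2 = 2 (so c_1 = r_1 + r_2, c_2 = -r_1 r_2 as required).
One can use the closed form a_n = A r_1^n + B r_2^n, but direct iteration is more reliable:
a_0 = 4, a_1 = 5, a_2 = -2, a_3 = -52, a_4 = -296, a_5 = -1360, a_6 = -5792.
So a_6 = -5792.

-5792


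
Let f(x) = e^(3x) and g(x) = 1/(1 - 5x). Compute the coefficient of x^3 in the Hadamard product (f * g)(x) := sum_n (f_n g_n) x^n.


Expanding: f_k = 3^k/k! (from e^(3x)) and g_k = 5^k (from 1/(1 - 5x)). So the Hadamard coefficient (f * g)_k = 3^k 5^k / k! = (15)^k / k!.
For k = 3: 15^3/3! = 3375/6 = 1125/2.

1125/2


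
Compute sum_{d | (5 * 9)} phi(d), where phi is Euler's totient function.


First, 5 * 9 = 45. One classical identity is sum_{d | n} phi(d) = n (each k in [1, n] has a unique gcd with n, and among the k's with gcd(k, n) = n/d there are phi(d) of them). So the sum equals 45. We also verify directly:
Divisors of 45: 1, 3, 5, 9, 15, 45.
phi values: 1, 2, 4, 6, 8, 24.
Sum = 45.

45


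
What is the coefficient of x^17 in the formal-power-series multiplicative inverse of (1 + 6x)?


The inverse is 1/(1 + 6x). Apply the geometric identity 1/(1 - y) = sum_{k>=0} y^k with y = -6x:
1/(1 + 6x) = sum_{k>=0} (-6)^k x^k.
So the coefficient of x^17 is (-6)^17 = -16926659444736.

-16926659444736


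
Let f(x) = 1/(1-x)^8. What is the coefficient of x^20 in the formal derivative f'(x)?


Differentiate: d/dx [ 1/(1-x)^r ] = r / (1-x)^(r+1).
Here r = 8, so f'(x) = 8 / (1-x)^9.
The expansion of 1/(1-x)^(r+1) has coefficient of x^n equal to C(n+r, r).
So the coefficient of x^20 in f'(x) is
8 * C(28, 8) = 8 * 3108105 = 24864840

24864840


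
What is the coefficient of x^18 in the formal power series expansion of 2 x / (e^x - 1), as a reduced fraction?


The exponential generating function for Bernoulli numbers is
x / (e^x - 1) = sum_{k>=0} B_k x^k / k!.
So the coefficient of x^18 in 2 x / (e^x - 1) is 2 B_18 / 18!.
Computing: B_18 = 43867/798, 18! = 6402373705728000, giving
2 * 43867/798 / 6402373705728000 = 43867/2554547108585472000.

43867/2554547108585472000


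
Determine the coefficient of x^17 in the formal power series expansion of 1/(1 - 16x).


The geometric series identity gives 1/(1 - c x) = sum_{k>=0} c^k x^k, so the coefficient of x^k is c^k.
Here c = 16 and k = 17.
Computing: 16^17 = 295147905179352825856

295147905179352825856


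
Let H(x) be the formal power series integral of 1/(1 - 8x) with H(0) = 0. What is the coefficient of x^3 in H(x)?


1/(1 - 8x) = sum_{k>=0} 8^k x^k. Integrating termwise with H(0) = 0:
H(x) = sum_{k>=0} 8^k x^(k+1) / (k+1) = sum_{m>=1} 8^(m-1) x^m / m.
For m = 3: 8^2/3 = 64/3 = 64/3.

64/3


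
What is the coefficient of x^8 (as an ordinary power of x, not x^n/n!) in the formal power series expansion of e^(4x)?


The exponential series is e^y = sum_{k>=0} y^k / k!. Substituting y = 4x gives
e^(4x) = sum_{k>=0} 4^k x^k / k!.
So the coefficient of x^n is a^n/n! with a = 4, n = 8:
4^8 / 8! = 65536/40320 = 512/315

512/315


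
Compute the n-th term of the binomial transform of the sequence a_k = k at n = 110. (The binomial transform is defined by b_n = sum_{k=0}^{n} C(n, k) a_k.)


With a_k = k, b_n = sum_{k=0}^{n} C(n, k) k. Using k * C(n, k) = n * C(n-1, k-1) gives b_n = n * sum_{k>=1} C(n-1, k-1) = n * 2^(n-1).
For n = 110: 110 * 2^109 = 110 * 649037107316853453566312041152512 = 71394081804853879892294324526776320.

71394081804853879892294324526776320


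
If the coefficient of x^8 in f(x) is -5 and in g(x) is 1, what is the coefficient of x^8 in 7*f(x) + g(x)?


Scalar multiplication scales coefficients: 7 * -5 = -35.
Then add the g coefficient: -35 + 1
= -34

-34


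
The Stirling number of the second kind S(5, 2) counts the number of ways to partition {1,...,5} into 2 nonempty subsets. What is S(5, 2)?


Using the explicit formula S(n,k) = (1/k!) sum_{j=0}^{k} (-1)^(k-j) C(k,j) j^n:
S(5, 2) = 15
Equivalently, S(n,k) is n! times the coefficient of x^n in the EGF (e^x - 1)^k / k!.

15


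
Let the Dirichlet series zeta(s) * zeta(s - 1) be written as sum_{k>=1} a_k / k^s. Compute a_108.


Convolution gives a_k = sum_{d | k} d * 1 = sum_{d | k} d = sigma(k), the sum of positive divisors of k.
For k = 108, the divisors are 1, 2, 3, 4, 6, 9, 12, 18, 27, 36, 54, 108, so
sigma(108) = 1 + 2 + 3 + 4 + 6 + 9 + 12 + 18 + 27 + 36 + 54 + 108 = 280.

280


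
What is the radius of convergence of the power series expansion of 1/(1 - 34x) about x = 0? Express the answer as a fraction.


Expanding 1/(1 - 34x) = sum_{k>=0} 34^k x^k, the series converges when |34x| < 1, i.e., |x| < 1/34.
So the radius of convergence is 1/34 = 1/34.

1/34


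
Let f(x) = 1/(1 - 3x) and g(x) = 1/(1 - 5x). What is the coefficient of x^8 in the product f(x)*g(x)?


The coefficient of x^n in f*g is the Cauchy product: sum_{k=0}^{n} a^k * b^(n-k).
With a=3, b=5, n=8:
sum_{k=0}^{8} 3^k * 5^(8-k)
= 966721

966721


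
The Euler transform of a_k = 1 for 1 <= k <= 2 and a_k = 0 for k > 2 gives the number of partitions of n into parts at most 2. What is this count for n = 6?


Partitions of 6 into parts at most 2:
Using generating function (1-x)^(-1)(1-x^2)^(-1),
the coefficient of x^6 = 4

4


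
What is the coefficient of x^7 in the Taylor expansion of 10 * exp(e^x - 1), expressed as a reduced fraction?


exp(e^x - 1) = sum_{k>=0} Bell_k x^k / k!, where Bell_k is the k-th Bell number.
So the coefficient of x^7 is 10 * Bell_7 / 7!.
Computing: Bell_7 = 877 and 7! = 5040, giving
10 * 877/5040 = 877/504.

877/504


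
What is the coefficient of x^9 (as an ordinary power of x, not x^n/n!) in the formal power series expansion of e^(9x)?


The exponential series is e^y = sum_{k>=0} y^k / k!. Substituting y = 9x gives
e^(9x) = sum_{k>=0} 9^k x^k / k!.
So the coefficient of x^n is a^n/n! with a = 9, n = 9:
9^9 / 9! = 387420489/362880 = 4782969/4480

4782969/4480


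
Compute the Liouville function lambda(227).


The Liouville function is lambda(k) = (-1)^Omega(k), where Omega(k) counts the prime factors of k with multiplicity.
Factoring: 227 = 227, so Omega(227) = 1.
lambda(227) = (-1)^1 = -1.

-1


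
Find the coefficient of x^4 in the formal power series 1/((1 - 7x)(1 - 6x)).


By partial fractions or Cauchy convolution:
The coefficient equals sum_{k=0}^{4} 7^k * 6^(4-k).
= 9031

9031


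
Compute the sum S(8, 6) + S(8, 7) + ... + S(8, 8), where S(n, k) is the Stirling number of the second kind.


By definition, S(n, k) counts partitions of an n-set into exactly k nonempty blocks.
Computing row n = 8 for k = 6..8:
S(8, k): 266, 28, 1
Sum = 295.

295


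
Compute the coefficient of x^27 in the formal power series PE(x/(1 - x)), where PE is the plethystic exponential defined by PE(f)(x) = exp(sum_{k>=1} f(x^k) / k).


For f(x) = x/(1 - x) we have
sum_{k>=1} f(x^k) / k = sum_{k>=1} (1/k) * x^k / (1 - x^k) = sum_{k, m >= 1} x^(k m) / k,
which after exponentiating simplifies to
PE(x/(1 - x)) = prod_{k>=1} 1 / (1 - x^k).
This is the generating function for the partition function p(n), so the coefficient of x^27 is p(27).
Computing p(27) by dynamic programming over parts 1, 2, ..., 27: p(27) = 3010.

3010


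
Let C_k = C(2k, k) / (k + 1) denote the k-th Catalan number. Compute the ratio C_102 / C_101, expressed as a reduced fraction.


Using C_k = (2k)! / (k! (k+1)!), the ratio C_{k+1}/C_k simplifies to
C_{k+1}/C_k = [(2k+2)! / ((k+1)! (k+2)!)] * [k! (k+1)! / (2k)!]
 = (2k+2)(2k+1) / ((k+1)(k+2)) = 2(2k+1) / (k+2).
For k = 101: 2(2*101 + 1) / (101 + 2) = 406/103 = 406/103.

406/103


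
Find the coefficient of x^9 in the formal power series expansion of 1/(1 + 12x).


Write 1/(1 + c x) = 1/(1 - (-c) x) and apply the geometric-series identity
1/(1 - y) = sum_{k>=0} y^k to get 1/(1 + c x) = sum_{k>=0} (-c)^k x^k.
So the coefficient of x^k is (-c)^k = (-1)^k * c^k.
Here c = 12 and k = 9:
(-12)^9 = -1 * 5159780352 = -5159780352

-5159780352


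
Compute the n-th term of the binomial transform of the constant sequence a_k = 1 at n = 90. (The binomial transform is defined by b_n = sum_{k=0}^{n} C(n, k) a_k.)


With a_k = 1 for all k, b_n = sum_{k=0}^{n} C(n, k) = 2^n by the binomial theorem.
For n = 90: 2^90 = 1237940039285380274899124224.

1237940039285380274899124224
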